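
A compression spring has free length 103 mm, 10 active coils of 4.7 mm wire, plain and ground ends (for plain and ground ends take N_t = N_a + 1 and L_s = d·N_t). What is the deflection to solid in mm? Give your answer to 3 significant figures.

N_t = 11; L_s = 4.7·11 = 51.7 mm
δ_solid = L₀ − L_s = 103 − 51.7 = 51.3 mm

51.3 mm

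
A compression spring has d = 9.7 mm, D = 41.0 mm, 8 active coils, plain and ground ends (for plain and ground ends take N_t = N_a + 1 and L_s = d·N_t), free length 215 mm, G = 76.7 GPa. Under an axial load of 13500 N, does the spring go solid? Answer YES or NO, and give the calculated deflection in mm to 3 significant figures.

NO, δ = 87.7 mm

k = Gd⁴/(8D³N_a) = (76.7×10³)(9.7⁴)/(8·41.0³·8) = 153.94 N/mm
N_t = 9; L_s = 9.7·9 = 87.3 mm; δ_solid = L₀ − L_s = 215 − 87.3 = 127.7 mm
δ = F/k = 13500/153.94 = 87.697 mm
δ < δ_solid → spring does not go solid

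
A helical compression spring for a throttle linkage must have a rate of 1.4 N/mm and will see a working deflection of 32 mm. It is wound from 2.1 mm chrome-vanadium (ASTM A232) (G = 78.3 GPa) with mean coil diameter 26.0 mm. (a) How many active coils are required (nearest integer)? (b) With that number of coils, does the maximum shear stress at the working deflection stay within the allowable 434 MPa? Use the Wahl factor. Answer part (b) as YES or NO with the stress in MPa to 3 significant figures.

(a) 8 coils; (b) YES, τ_max = 345 MPa

N_a = Gd⁴/(8D³k) = (78.3×10³)(2.1⁴)/(8·26.0³·1.4) = 7.736 → N_a = 8
Actual rate k = Gd⁴/(8D³·8) = 1.3538 N/mm
Working load F = kδ = 1.3538·32 = 43.32 N
C = 26.0/2.1 = 12.3810; K_W = (4C−1)/(4C−4)+0.615/C = 1.1156
τ_max = K_W·8FD/(πd³) = 1.1156·309.7 = 345.5 MPa
τ_max ≤ 434 MPa → acceptable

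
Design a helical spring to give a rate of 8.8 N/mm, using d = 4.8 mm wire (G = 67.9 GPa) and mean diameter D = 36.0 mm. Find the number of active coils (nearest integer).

N_a = Gd⁴/(8D³k) = (67.9×10³ × 4.8⁴)/(8 × 36.0³ × 8.8)
    = 3.60441e+07 / 3.28458e+06 = 10.97 → 11 coils

11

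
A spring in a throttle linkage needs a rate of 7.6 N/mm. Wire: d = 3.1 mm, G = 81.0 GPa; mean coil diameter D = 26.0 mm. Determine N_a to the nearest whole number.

7

N_a = Gd⁴/(8D³k) = (81.0×10³ × 3.1⁴)/(8 × 26.0³ × 7.6)
    = 7.48052e+06 / 1.06862e+06 = 7 → 7 coils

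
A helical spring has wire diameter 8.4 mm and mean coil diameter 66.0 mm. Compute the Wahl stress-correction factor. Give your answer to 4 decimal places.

C = D/d = 66.0/8.4 = 7.8571
K_W = (4C−1)/(4C−4) + 0.615/C = 30.429/27.429 + 0.0783 = 1.1876

1.1876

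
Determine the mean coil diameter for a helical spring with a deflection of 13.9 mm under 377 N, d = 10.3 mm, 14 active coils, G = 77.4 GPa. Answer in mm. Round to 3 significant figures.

65.9 mm

Required rate k = F/δ = 377/13.9 = 27.122 N/mm
D = (Gd⁴/(8N_a·k))^(1/3) = (77.4×10³·10.3⁴/(8·14·27.122))^(1/3)
  = (286778)^(1/3) = 65.9450 mm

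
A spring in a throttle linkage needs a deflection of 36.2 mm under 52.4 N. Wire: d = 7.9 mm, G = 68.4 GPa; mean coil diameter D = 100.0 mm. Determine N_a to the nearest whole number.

Required rate k = F/δ = 52.4/36.2 = 1.4475 N/mm
N_a = Gd⁴/(8D³k) = (68.4×10³ × 7.9⁴)/(8 × 100.0³ × 1.4475)
    = 2.66419e+08 / 1.15801e+07 = 23.01 → 23 coils

23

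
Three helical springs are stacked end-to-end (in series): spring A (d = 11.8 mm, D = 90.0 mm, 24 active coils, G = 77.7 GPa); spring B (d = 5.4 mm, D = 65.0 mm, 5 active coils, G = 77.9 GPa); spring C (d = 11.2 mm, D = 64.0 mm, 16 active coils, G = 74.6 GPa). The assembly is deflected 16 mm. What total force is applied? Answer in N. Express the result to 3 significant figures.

k_A = Gd⁴/(8D³N_a) = (77.7×10³)(11.8⁴)/(8·90.0³·24) = 10.763 N/mm
k_B = Gd⁴/(8D³N_a) = (77.9×10³)(5.4⁴)/(8·65.0³·5) = 6.0299 N/mm
k_C = Gd⁴/(8D³N_a) = (74.6×10³)(11.2⁴)/(8·64.0³·16) = 34.983 N/mm
Series: 1/k_eq = 1/10.763 + 1/6.0299 + 1/34.983 = 0.28734; k_eq = 3.4802 N/mm
F = k_eq·δ = 3.4802·16 = 55.684 N

55.7 N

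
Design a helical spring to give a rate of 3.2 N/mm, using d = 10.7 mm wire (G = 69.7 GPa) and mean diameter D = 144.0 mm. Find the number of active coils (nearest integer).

N_a = Gd⁴/(8D³k) = (69.7×10³ × 10.7⁴)/(8 × 144.0³ × 3.2)
    = 9.13625e+08 / 7.64412e+07 = 11.95 → 12 coils

12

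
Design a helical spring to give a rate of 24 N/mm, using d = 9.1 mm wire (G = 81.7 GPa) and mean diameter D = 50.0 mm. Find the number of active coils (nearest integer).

N_a = Gd⁴/(8D³k) = (81.7×10³ × 9.1⁴)/(8 × 50.0³ × 24)
    = 5.60257e+08 / 2.4e+07 = 23.34 → 23 coils

23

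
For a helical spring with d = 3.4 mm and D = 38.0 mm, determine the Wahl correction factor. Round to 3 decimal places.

1.129

C = D/d = 38.0/3.4 = 11.1765
K_W = (4C−1)/(4C−4) + 0.615/C = 43.706/40.706 + 0.0550 = 1.1287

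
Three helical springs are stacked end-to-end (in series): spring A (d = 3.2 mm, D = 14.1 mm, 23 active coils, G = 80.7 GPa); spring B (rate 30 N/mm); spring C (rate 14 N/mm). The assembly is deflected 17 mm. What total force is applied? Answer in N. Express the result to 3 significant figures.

k_A = Gd⁴/(8D³N_a) = (80.7×10³)(3.2⁴)/(8·14.1³·23) = 16.406 N/mm
Series: 1/k_eq = 1/16.406 + 1/30 + 1/14 = 0.16572; k_eq = 6.0344 N/mm
F = k_eq·δ = 6.0344·17 = 102.59 N

103 N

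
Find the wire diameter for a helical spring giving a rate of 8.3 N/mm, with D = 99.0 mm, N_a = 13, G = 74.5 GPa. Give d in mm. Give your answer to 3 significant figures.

d = (8D³N_a·k / G)^(1/4) = (8·99.0³·13·8.3 / (74.5×10³))^0.25
  = (11242)^0.25 = 10.2971 mm

10.3 mm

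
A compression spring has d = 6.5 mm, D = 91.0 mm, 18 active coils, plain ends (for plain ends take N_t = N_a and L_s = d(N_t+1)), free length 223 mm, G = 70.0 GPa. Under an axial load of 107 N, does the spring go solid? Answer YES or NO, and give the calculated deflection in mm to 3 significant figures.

NO, δ = 92.9 mm

k = Gd⁴/(8D³N_a) = (70.0×10³)(6.5⁴)/(8·91.0³·18) = 1.1515 N/mm
N_t = 18; L_s = 6.5·19 = 123.5 mm; δ_solid = L₀ − L_s = 223 − 123.5 = 99.5 mm
δ = F/k = 107/1.1515 = 92.922 mm
δ < δ_solid → spring does not go solid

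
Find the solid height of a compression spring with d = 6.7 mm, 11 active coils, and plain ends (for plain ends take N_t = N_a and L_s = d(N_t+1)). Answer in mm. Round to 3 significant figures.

plain ends: N_t = N_a = 11
L_s = d·(N_t+1) = 6.7 × 12 = 80.4 mm

80.4 mm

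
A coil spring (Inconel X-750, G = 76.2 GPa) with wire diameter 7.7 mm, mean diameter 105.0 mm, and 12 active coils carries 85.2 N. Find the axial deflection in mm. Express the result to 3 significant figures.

k = Gd⁴/(8D³N_a) = (76.2×10³)(7.7⁴)/(8·105.0³·12) = 2.4103 N/mm
δ = F/k = 85.2 / 2.4103 = 35.348 mm

35.3 mm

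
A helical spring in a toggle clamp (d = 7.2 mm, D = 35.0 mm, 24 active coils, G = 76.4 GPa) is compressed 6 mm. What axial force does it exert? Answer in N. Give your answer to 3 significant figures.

k = Gd⁴/(8D³N_a) = (76.4×10³)(7.2⁴)/(8·35.0³·24) = 24.941 N/mm
F = k·δ = 24.941 × 6 = 149.65 N

150 N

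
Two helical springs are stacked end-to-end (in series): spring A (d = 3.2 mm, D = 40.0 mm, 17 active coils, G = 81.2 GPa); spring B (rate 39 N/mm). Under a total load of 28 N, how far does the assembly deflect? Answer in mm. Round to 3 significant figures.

k_A = Gd⁴/(8D³N_a) = (81.2×10³)(3.2⁴)/(8·40.0³·17) = 0.97822 N/mm
Series: 1/k_eq = 1/0.97822 + 1/39 = 1.0479; k_eq = 0.95429 N/mm
δ = F/k_eq = 28/0.95429 = 29.341 mm

29.3 mm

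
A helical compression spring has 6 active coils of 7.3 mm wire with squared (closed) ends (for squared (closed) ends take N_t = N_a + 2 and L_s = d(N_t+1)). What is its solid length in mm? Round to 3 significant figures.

65.7 mm

squared (closed) ends: N_t = N_a + 2 = 6 + 2 = 8
L_s = d·(N_t+1) = 7.3 × 9 = 65.7 mm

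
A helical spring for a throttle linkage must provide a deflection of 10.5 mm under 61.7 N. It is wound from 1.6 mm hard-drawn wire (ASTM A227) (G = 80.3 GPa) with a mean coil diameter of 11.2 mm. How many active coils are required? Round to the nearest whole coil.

Required rate k = F/δ = 61.7/10.5 = 5.8762 N/mm
N_a = Gd⁴/(8D³k) = (80.3×10³ × 1.6⁴)/(8 × 11.2³ × 5.8762)
    = 526254 / 66045 = 7.968 → 8 coils

8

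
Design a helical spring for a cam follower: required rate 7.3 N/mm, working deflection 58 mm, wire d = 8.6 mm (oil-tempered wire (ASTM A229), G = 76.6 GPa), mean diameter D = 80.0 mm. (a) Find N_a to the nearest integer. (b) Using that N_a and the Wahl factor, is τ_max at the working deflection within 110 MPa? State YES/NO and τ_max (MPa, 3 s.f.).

(a) 14 coils; (b) NO, τ_max = 157 MPa

N_a = Gd⁴/(8D³k) = (76.6×10³)(8.6⁴)/(8·80.0³·7.3) = 14.01 → N_a = 14
Actual rate k = Gd⁴/(8D³·14) = 7.3069 N/mm
Working load F = kδ = 7.3069·58 = 423.8 N
C = 80.0/8.6 = 9.3023; K_W = (4C−1)/(4C−4)+0.615/C = 1.1564
τ_max = K_W·8FD/(πd³) = 1.1564·135.74 = 156.97 MPa
τ_max > 110 MPa → exceeds allowable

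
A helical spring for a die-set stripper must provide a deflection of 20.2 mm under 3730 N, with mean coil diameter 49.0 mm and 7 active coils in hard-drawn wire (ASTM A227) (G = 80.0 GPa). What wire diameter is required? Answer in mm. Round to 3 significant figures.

11.1 mm

Required rate k = F/δ = 3730/20.2 = 184.65 N/mm
d = (8D³N_a·k / G)^(1/4) = (8·49.0³·7·184.65 / (80.0×10³))^0.25
  = (15207)^0.25 = 11.1048 mm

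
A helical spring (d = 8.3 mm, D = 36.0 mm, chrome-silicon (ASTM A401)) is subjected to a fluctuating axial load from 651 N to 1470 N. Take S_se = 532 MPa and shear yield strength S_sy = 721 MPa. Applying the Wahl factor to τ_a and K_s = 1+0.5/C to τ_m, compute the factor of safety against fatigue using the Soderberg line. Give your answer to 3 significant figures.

C = D/d = 36.0/8.3 = 4.3373; K_W = (4C−1)/(4C−4)+0.615/C = 1.3665; K_s = 1+0.5/C = 1.1153
F_a = (F_max−F_min)/2 = 409.5 N; F_m = (F_max+F_min)/2 = 1060.5 N
τ_a = K_W·8F_aD/(πd³) = 1.3665 × 65.654 = 89.718 MPa
τ_m = K_s·8F_mD/(πd³) = 1.1153 × 170.03 = 189.63 MPa
Soderberg: 1/n_f = τ_a/S_se + τ_m/S_sy = 89.718/532 + 189.63/721 = 0.16864 + 0.26301 = 0.43165
n_f = 1/0.43165 = 2.317

2.32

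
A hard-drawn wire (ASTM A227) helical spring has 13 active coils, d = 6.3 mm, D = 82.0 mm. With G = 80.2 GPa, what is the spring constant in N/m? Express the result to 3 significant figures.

k = Gd⁴/(8D³N_a) = (80.2×10³ × 6.3⁴) / (8 × 82.0³ × 13)
  = 1.26339e+08 / 5.73423e+07 = 2.2032 N/mm = 2203.2 N/m

2200 N/m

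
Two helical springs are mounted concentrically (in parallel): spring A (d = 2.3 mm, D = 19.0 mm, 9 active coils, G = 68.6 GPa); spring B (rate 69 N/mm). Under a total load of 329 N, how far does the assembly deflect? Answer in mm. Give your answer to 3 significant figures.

k_A = Gd⁴/(8D³N_a) = (68.6×10³)(2.3⁴)/(8·19.0³·9) = 3.8872 N/mm
Parallel: k_eq = 3.8872 + 69 = 72.887 N/mm
δ = F/k_eq = 329/72.887 = 4.5138 mm

4.51 mm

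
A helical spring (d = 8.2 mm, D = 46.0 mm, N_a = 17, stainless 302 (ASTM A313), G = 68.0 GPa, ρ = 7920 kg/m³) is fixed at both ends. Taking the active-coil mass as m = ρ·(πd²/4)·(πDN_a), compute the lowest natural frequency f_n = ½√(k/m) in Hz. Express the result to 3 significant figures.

75.2 Hz

k = Gd⁴/(8D³N_a) = (68.0×10³)(8.2⁴)/(8·46.0³·17) = 23.225 N/mm = 23225 N/m
Wire length L = πDN_a = π·46.0·17 = 2456.7 mm
m = ρ·(πd²/4)·L = 7920 × 52.81×10⁻⁶ m² × 2.4567 m = 1.0275 kg
f_n = ½√(k/m) = 0.5·√(23225/1.0275) = 0.5·√(22602) = 75.17 Hz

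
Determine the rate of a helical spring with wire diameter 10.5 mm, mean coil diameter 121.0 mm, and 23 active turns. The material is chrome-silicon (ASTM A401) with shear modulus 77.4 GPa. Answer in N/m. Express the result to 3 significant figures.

k = Gd⁴/(8D³N_a) = (77.4×10³ × 10.5⁴) / (8 × 121.0³ × 23)
  = 9.40802e+08 / 3.25967e+08 = 2.8862 N/mm = 2886.2 N/m

2890 N/m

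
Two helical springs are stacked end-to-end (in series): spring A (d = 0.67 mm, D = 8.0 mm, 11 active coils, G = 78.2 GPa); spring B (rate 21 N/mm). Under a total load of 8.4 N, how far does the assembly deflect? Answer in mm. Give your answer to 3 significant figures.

24.4 mm

k_A = Gd⁴/(8D³N_a) = (78.2×10³)(0.67⁴)/(8·8.0³·11) = 0.34975 N/mm
Series: 1/k_eq = 1/0.34975 + 1/21 = 2.9068; k_eq = 0.34402 N/mm
δ = F/k_eq = 8.4/0.34402 = 24.417 mm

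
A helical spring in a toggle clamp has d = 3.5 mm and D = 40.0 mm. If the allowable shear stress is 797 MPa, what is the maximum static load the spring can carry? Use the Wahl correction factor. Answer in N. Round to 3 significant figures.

298 N

C = D/d = 40.0/3.5 = 11.4286
K_W = (4C−1)/(4C−4) + 0.615/C = 44.714/41.714 + 0.0538 = 1.1257
τ_max = K·8FD/(πd³) → F_max = τ_allow·πd³/(8DK)
F_max = 797·π·3.5³/(8·40.0·1.1257) = 1.0735e+05/360.23 = 298.01 N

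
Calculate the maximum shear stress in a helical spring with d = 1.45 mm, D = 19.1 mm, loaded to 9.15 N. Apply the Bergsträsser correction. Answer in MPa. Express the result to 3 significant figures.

Spring index C = D/d = 19.1/1.45 = 13.1724
K_B = (4C+2)/(4C−3) = 54.690/49.690 = 1.1006
τ₀ = 8FD/(πd³) = 8·9.15·19.1/(π·1.45³) = 1398.12/9.5775 = 145.98 MPa
τ_max = K·τ₀ = 1.1006 × 145.98 = 160.67 MPa

161 MPa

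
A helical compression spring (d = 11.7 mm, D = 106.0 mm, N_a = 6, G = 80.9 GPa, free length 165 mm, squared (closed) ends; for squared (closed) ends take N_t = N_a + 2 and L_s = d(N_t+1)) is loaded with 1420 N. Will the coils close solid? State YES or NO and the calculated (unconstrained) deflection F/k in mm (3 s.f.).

NO, δ = 53.5 mm

k = Gd⁴/(8D³N_a) = (80.9×10³)(11.7⁴)/(8·106.0³·6) = 26.518 N/mm
N_t = 8; L_s = 11.7·9 = 105.3 mm; δ_solid = L₀ − L_s = 165 − 105.3 = 59.7 mm
δ = F/k = 1420/26.518 = 53.549 mm
δ < δ_solid → spring does not go solid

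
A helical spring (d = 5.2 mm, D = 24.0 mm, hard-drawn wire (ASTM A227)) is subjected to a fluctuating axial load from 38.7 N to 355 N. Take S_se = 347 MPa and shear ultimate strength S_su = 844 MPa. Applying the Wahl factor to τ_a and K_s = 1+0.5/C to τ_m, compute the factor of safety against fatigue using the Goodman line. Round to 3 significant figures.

2.65

C = D/d = 24.0/5.2 = 4.6154; K_W = (4C−1)/(4C−4)+0.615/C = 1.3407; K_s = 1+0.5/C = 1.1083
F_a = (F_max−F_min)/2 = 158.15 N; F_m = (F_max+F_min)/2 = 196.85 N
τ_a = K_W·8F_aD/(πd³) = 1.3407 × 68.74 = 92.16 MPa
τ_m = K_s·8F_mD/(πd³) = 1.1083 × 85.561 = 94.83 MPa
Goodman: 1/n_f = τ_a/S_se + τ_m/S_su = 92.16/347 + 94.83/844 = 0.26559 + 0.11236 = 0.37795
n_f = 1/0.37795 = 2.646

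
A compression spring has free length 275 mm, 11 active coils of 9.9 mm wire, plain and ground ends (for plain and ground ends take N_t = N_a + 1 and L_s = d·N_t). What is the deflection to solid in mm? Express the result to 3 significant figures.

156 mm

N_t = 12; L_s = 9.9·12 = 118.8 mm
δ_solid = L₀ − L_s = 275 − 118.8 = 156.2 mm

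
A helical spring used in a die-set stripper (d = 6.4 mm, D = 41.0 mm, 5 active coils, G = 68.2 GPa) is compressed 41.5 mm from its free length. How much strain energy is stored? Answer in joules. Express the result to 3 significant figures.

k = Gd⁴/(8D³N_a) = (68.2×10³)(6.4⁴)/(8·41.0³·5) = 41.504 N/mm
U = ½kδ² = 0.5 × 41.504 × 41.5² = 35740 N·mm = 35.74 J

35.7 J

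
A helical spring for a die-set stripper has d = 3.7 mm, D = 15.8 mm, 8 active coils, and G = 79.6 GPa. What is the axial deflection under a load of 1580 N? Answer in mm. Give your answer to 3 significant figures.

k = Gd⁴/(8D³N_a) = (79.6×10³)(3.7⁴)/(8·15.8³·8) = 59.097 N/mm
δ = F/k = 1580 / 59.097 = 26.736 mm

26.7 mm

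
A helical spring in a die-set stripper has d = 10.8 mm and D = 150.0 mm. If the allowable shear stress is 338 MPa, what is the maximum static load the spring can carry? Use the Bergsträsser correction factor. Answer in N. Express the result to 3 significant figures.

1020 N

C = D/d = 150.0/10.8 = 13.8889
K_B = (4C+2)/(4C−3) = 57.556/52.556 = 1.0951
τ_max = K·8FD/(πd³) → F_max = τ_allow·πd³/(8DK)
F_max = 338·π·10.8³/(8·150.0·1.0951) = 1.3376e+06/1314.2 = 1017.9 N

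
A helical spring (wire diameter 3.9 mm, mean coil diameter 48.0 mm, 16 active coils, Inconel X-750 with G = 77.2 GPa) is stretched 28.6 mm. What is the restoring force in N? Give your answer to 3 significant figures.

k = Gd⁴/(8D³N_a) = (77.2×10³)(3.9⁴)/(8·48.0³·16) = 1.2617 N/mm
F = k·δ = 1.2617 × 28.6 = 36.083 N

36.1 N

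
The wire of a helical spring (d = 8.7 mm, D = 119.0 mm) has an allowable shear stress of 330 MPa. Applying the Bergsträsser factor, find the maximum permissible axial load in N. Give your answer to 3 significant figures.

654 N

C = D/d = 119.0/8.7 = 13.6782
K_B = (4C+2)/(4C−3) = 56.713/51.713 = 1.0967
τ_max = K·8FD/(πd³) → F_max = τ_allow·πd³/(8DK)
F_max = 330·π·8.7³/(8·119.0·1.0967) = 6.8269e+05/1044 = 653.89 N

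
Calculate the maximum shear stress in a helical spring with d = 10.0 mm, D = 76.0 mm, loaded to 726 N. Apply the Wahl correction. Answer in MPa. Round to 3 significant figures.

168 MPa

Spring index C = D/d = 76.0/10.0 = 7.6000
K_W = (4C−1)/(4C−4) + 0.615/C = 29.400/26.400 + 0.0809 = 1.1946
τ₀ = 8FD/(πd³) = 8·726·76.0/(π·10.0³) = 441408/3141.6 = 140.5 MPa
τ_max = K·τ₀ = 1.1946 × 140.5 = 167.84 MPa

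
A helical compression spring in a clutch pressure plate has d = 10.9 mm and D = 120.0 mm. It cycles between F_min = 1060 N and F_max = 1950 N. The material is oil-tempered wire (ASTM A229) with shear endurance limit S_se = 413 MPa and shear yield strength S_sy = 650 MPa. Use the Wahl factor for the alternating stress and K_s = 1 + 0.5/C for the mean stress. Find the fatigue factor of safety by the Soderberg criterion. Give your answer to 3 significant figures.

C = D/d = 120.0/10.9 = 11.0092; K_W = (4C−1)/(4C−4)+0.615/C = 1.1308; K_s = 1+0.5/C = 1.0454
F_a = (F_max−F_min)/2 = 445 N; F_m = (F_max+F_min)/2 = 1505 N
τ_a = K_W·8F_aD/(πd³) = 1.1308 × 105 = 118.74 MPa
τ_m = K_s·8F_mD/(πd³) = 1.0454 × 355.12 = 371.25 MPa
Soderberg: 1/n_f = τ_a/S_se + τ_m/S_sy = 118.74/413 + 371.25/650 = 0.28750 + 0.57116 = 0.85865
n_f = 1/0.85865 = 1.165

1.16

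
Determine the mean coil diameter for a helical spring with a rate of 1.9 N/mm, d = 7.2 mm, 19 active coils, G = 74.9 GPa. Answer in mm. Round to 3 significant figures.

88.7 mm

D = (Gd⁴/(8N_a·k))^(1/3) = (74.9×10³·7.2⁴/(8·19·1.9))^(1/3)
  = (696971)^(1/3) = 88.6621 mm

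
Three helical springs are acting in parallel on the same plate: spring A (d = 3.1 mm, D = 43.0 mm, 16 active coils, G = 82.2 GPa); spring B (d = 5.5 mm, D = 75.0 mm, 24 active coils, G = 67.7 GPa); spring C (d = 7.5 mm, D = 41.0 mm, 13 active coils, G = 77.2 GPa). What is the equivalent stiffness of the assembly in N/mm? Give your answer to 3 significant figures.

k_A = Gd⁴/(8D³N_a) = (82.2×10³)(3.1⁴)/(8·43.0³·16) = 0.74594 N/mm
k_B = Gd⁴/(8D³N_a) = (67.7×10³)(5.5⁴)/(8·75.0³·24) = 0.76481 N/mm
k_C = Gd⁴/(8D³N_a) = (77.2×10³)(7.5⁴)/(8·41.0³·13) = 34.078 N/mm
Parallel: k_eq = 0.74594 + 0.76481 + 34.078 = 35.589 N/mm

35.6 N/mm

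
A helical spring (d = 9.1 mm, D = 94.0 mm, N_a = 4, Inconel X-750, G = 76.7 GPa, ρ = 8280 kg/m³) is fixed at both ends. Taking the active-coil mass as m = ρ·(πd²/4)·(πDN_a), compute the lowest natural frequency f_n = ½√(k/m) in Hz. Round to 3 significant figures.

k = Gd⁴/(8D³N_a) = (76.7×10³)(9.1⁴)/(8·94.0³·4) = 19.789 N/mm = 19789 N/m
Wire length L = πDN_a = π·94.0·4 = 1181.2 mm
m = ρ·(πd²/4)·L = 8280 × 65.039×10⁻⁶ m² × 1.1812 m = 0.63612 kg
f_n = ½√(k/m) = 0.5·√(19789/0.63612) = 0.5·√(31109) = 88.189 Hz

88.2 Hz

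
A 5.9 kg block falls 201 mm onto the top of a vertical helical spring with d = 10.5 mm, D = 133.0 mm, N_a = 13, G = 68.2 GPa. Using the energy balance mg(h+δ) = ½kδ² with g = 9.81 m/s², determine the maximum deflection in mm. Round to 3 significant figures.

102 mm

k = Gd⁴/(8D³N_a) = (68.2×10³)(10.5⁴)/(8·133.0³·13) = 3.3881 N/mm
W = mg = 5.9 × 9.81 = 57.879 N
½kδ² − Wδ − Wh = 0 → δ = (W + √(W² + 2kWh))/k
δ = (57.879 + √(3350 + 78831.6))/3.3881 = (57.879 + 286.67)/3.3881 = 101.7 mm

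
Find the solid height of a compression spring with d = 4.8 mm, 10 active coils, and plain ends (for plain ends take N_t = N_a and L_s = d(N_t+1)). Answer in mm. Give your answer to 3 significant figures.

plain ends: N_t = N_a = 10
L_s = d·(N_t+1) = 4.8 × 11 = 52.8 mm

52.8 mm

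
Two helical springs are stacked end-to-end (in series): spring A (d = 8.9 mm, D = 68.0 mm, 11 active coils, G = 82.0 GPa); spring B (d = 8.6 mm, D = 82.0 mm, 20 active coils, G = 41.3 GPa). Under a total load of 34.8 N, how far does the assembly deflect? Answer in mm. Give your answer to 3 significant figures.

k_A = Gd⁴/(8D³N_a) = (82.0×10³)(8.9⁴)/(8·68.0³·11) = 18.594 N/mm
k_B = Gd⁴/(8D³N_a) = (41.3×10³)(8.6⁴)/(8·82.0³·20) = 2.5608 N/mm
Series: 1/k_eq = 1/18.594 + 1/2.5608 = 0.44428; k_eq = 2.2508 N/mm
δ = F/k_eq = 34.8/2.2508 = 15.461 mm

15.5 mm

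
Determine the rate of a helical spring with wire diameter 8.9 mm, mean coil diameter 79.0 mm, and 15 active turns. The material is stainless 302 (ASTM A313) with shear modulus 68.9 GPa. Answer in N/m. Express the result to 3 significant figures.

7310 N/m

k = Gd⁴/(8D³N_a) = (68.9×10³ × 8.9⁴) / (8 × 79.0³ × 15)
  = 4.32294e+08 / 5.91647e+07 = 7.3066 N/mm = 7306.6 N/m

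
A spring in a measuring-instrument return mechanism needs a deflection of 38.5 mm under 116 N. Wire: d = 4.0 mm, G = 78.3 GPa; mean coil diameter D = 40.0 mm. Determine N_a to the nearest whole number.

Required rate k = F/δ = 116/38.5 = 3.013 N/mm
N_a = Gd⁴/(8D³k) = (78.3×10³ × 4.0⁴)/(8 × 40.0³ × 3.013)
    = 2.00448e+07 / 1.54265e+06 = 12.99 → 13 coils

13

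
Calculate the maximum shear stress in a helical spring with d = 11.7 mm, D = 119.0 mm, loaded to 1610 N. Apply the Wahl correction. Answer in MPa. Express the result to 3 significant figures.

Spring index C = D/d = 119.0/11.7 = 10.1709
K_W = (4C−1)/(4C−4) + 0.615/C = 39.684/36.684 + 0.0605 = 1.1422
τ₀ = 8FD/(πd³) = 8·1610·119.0/(π·11.7³) = 1.53272e+06/5031.6 = 304.62 MPa
τ_max = K·τ₀ = 1.1422 × 304.62 = 347.95 MPa

348 MPa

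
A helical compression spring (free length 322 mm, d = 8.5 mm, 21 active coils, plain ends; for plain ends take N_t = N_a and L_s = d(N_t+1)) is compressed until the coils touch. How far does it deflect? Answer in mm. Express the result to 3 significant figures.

135 mm

N_t = 21; L_s = 8.5·22 = 187 mm
δ_solid = L₀ − L_s = 322 − 187 = 135 mm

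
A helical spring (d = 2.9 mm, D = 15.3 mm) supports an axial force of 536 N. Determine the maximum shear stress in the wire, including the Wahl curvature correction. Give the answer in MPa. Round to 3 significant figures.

1110 MPa

Spring index C = D/d = 15.3/2.9 = 5.2759
K_W = (4C−1)/(4C−4) + 0.615/C = 20.103/17.103 + 0.1166 = 1.2920
τ₀ = 8FD/(πd³) = 8·536·15.3/(π·2.9³) = 65606.4/76.62 = 856.25 MPa
τ_max = K·τ₀ = 1.2920 × 856.25 = 1106.3 MPa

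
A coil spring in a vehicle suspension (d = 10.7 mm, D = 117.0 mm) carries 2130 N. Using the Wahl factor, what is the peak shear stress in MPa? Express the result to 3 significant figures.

586 MPa

Spring index C = D/d = 117.0/10.7 = 10.9346
K_W = (4C−1)/(4C−4) + 0.615/C = 42.738/39.738 + 0.0562 = 1.1317
τ₀ = 8FD/(πd³) = 8·2130·117.0/(π·10.7³) = 1.99368e+06/3848.6 = 518.03 MPa
τ_max = K·τ₀ = 1.1317 × 518.03 = 586.27 MPa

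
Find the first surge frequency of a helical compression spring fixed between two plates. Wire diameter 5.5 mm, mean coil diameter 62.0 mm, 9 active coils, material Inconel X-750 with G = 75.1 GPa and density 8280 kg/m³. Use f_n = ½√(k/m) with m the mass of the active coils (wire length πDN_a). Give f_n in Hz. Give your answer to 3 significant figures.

53.9 Hz

k = Gd⁴/(8D³N_a) = (75.1×10³)(5.5⁴)/(8·62.0³·9) = 4.0048 N/mm = 4004.8 N/m
Wire length L = πDN_a = π·62.0·9 = 1753 mm
m = ρ·(πd²/4)·L = 8280 × 23.758×10⁻⁶ m² × 1.753 m = 0.34485 kg
f_n = ½√(k/m) = 0.5·√(4004.8/0.34485) = 0.5·√(11613) = 53.882 Hz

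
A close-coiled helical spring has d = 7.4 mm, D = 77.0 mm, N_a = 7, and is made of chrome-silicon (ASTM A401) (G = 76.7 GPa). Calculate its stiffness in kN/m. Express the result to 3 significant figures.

k = Gd⁴/(8D³N_a) = (76.7×10³ × 7.4⁴) / (8 × 77.0³ × 7)
  = 2.29997e+08 / 2.55658e+07 = 8.9963 N/mm

9.00 kN/m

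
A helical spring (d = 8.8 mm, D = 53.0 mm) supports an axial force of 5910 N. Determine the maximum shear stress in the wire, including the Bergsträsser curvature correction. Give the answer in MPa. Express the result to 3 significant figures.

1450 MPa

Spring index C = D/d = 53.0/8.8 = 6.0227
K_B = (4C+2)/(4C−3) = 26.091/21.091 = 1.2371
τ₀ = 8FD/(πd³) = 8·5910·53.0/(π·8.8³) = 2.50584e+06/2140.9 = 1170.5 MPa
τ_max = K·τ₀ = 1.2371 × 1170.5 = 1447.9 MPa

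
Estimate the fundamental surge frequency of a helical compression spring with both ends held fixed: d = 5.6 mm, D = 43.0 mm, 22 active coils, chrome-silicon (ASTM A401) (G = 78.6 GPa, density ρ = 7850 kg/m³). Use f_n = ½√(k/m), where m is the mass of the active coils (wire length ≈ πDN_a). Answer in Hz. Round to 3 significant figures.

k = Gd⁴/(8D³N_a) = (78.6×10³)(5.6⁴)/(8·43.0³·22) = 5.524 N/mm = 5524 N/m
Wire length L = πDN_a = π·43.0·22 = 2971.9 mm
m = ρ·(πd²/4)·L = 7850 × 24.63×10⁻⁶ m² × 2.9719 m = 0.57461 kg
f_n = ½√(k/m) = 0.5·√(5524/0.57461) = 0.5·√(9613.5) = 49.024 Hz

49.0 Hz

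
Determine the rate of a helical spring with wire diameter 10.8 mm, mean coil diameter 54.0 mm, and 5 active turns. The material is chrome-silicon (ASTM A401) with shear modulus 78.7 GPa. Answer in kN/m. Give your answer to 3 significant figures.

170 kN/m

k = Gd⁴/(8D³N_a) = (78.7×10³ × 10.8⁴) / (8 × 54.0³ × 5)
  = 1.0707e+09 / 6.29856e+06 = 169.99 N/mm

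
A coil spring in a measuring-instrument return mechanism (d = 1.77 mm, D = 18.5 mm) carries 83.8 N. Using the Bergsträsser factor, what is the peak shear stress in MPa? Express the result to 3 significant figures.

804 MPa

Spring index C = D/d = 18.5/1.77 = 10.4520
K_B = (4C+2)/(4C−3) = 43.808/38.808 = 1.1288
τ₀ = 8FD/(πd³) = 8·83.8·18.5/(π·1.77³) = 12402.4/17.421 = 711.93 MPa
τ_max = K·τ₀ = 1.1288 × 711.93 = 803.65 MPa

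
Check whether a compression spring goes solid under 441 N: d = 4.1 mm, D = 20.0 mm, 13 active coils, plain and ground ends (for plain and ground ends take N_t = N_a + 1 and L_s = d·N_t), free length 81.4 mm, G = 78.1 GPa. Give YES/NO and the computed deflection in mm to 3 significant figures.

NO, δ = 16.6 mm

k = Gd⁴/(8D³N_a) = (78.1×10³)(4.1⁴)/(8·20.0³·13) = 26.525 N/mm
N_t = 14; L_s = 4.1·14 = 57.4 mm; δ_solid = L₀ − L_s = 81.4 − 57.4 = 24 mm
δ = F/k = 441/26.525 = 16.626 mm
δ < δ_solid → spring does not go solid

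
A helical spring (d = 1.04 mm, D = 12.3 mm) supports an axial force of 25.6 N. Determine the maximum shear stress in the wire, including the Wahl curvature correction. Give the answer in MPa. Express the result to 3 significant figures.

799 MPa

Spring index C = D/d = 12.3/1.04 = 11.8269
K_W = (4C−1)/(4C−4) + 0.615/C = 46.308/43.308 + 0.0520 = 1.1213
τ₀ = 8FD/(πd³) = 8·25.6·12.3/(π·1.04³) = 2519.04/3.5339 = 712.83 MPa
τ_max = K·τ₀ = 1.1213 × 712.83 = 799.27 MPa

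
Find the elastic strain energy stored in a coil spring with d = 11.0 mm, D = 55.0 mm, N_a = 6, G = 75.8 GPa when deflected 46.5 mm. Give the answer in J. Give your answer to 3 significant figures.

150 J

k = Gd⁴/(8D³N_a) = (75.8×10³)(11.0⁴)/(8·55.0³·6) = 138.97 N/mm
U = ½kδ² = 0.5 × 138.97 × 46.5² = 1.5024e+05 N·mm = 150.24 J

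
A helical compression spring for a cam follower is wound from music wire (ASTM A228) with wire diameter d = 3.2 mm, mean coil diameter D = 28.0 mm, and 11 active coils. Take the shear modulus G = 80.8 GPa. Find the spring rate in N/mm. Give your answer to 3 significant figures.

k = Gd⁴/(8D³N_a) = (80.8×10³ × 3.2⁴) / (8 × 28.0³ × 11)
  = 8.47249e+06 / 1.93178e+06 = 4.3859 N/mm

4.39 N/mm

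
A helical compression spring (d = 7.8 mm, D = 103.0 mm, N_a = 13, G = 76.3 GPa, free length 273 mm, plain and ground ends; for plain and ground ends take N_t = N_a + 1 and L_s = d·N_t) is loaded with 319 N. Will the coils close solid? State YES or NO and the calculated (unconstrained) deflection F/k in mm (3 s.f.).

NO, δ = 128 mm

k = Gd⁴/(8D³N_a) = (76.3×10³)(7.8⁴)/(8·103.0³·13) = 2.4852 N/mm
N_t = 14; L_s = 7.8·14 = 109.2 mm; δ_solid = L₀ − L_s = 273 − 109.2 = 163.8 mm
δ = F/k = 319/2.4852 = 128.36 mm
δ < δ_solid → spring does not go solid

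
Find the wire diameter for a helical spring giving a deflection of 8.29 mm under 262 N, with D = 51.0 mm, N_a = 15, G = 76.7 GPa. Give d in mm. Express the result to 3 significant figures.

9.00 mm

Required rate k = F/δ = 262/8.29 = 31.604 N/mm
d = (8D³N_a·k / G)^(1/4) = (8·51.0³·15·31.604 / (76.7×10³))^0.25
  = (6559.1)^0.25 = 8.9993 mm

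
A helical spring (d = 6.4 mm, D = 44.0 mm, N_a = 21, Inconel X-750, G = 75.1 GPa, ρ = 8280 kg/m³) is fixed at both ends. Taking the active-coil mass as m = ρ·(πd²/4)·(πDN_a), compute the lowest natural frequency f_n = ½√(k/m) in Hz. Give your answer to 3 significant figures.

k = Gd⁴/(8D³N_a) = (75.1×10³)(6.4⁴)/(8·44.0³·21) = 8.8043 N/mm = 8804.3 N/m
Wire length L = πDN_a = π·44.0·21 = 2902.8 mm
m = ρ·(πd²/4)·L = 8280 × 32.17×10⁻⁶ m² × 2.9028 m = 0.77322 kg
f_n = ½√(k/m) = 0.5·√(8804.3/0.77322) = 0.5·√(11387) = 53.354 Hz

53.4 Hz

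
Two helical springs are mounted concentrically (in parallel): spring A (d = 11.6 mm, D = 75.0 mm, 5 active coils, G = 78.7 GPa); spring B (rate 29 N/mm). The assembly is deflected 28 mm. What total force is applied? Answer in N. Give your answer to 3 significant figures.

3180 N

k_A = Gd⁴/(8D³N_a) = (78.7×10³)(11.6⁴)/(8·75.0³·5) = 84.443 N/mm
Parallel: k_eq = 84.443 + 29 = 113.44 N/mm
F = k_eq·δ = 113.44·28 = 3176.4 N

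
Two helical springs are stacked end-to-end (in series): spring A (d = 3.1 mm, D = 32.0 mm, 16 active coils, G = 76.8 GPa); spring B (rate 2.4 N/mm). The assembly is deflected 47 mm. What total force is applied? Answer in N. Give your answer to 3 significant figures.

k_A = Gd⁴/(8D³N_a) = (76.8×10³)(3.1⁴)/(8·32.0³·16) = 1.691 N/mm
Series: 1/k_eq = 1/1.691 + 1/2.4 = 1.008; k_eq = 0.99204 N/mm
F = k_eq·δ = 0.99204·47 = 46.626 N

46.6 N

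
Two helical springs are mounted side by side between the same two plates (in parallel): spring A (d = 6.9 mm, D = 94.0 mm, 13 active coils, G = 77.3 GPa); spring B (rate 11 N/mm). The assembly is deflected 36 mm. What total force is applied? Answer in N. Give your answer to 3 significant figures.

k_A = Gd⁴/(8D³N_a) = (77.3×10³)(6.9⁴)/(8·94.0³·13) = 2.0284 N/mm
Parallel: k_eq = 2.0284 + 11 = 13.028 N/mm
F = k_eq·δ = 13.028·36 = 469.02 N

469 N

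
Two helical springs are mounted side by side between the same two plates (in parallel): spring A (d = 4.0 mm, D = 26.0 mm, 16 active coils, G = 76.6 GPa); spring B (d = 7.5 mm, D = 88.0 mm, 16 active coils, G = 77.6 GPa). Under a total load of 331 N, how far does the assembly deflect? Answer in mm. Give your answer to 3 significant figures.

28.7 mm

k_A = Gd⁴/(8D³N_a) = (76.6×10³)(4.0⁴)/(8·26.0³·16) = 8.7164 N/mm
k_B = Gd⁴/(8D³N_a) = (77.6×10³)(7.5⁴)/(8·88.0³·16) = 2.8148 N/mm
Parallel: k_eq = 8.7164 + 2.8148 = 11.531 N/mm
δ = F/k_eq = 331/11.531 = 28.705 mm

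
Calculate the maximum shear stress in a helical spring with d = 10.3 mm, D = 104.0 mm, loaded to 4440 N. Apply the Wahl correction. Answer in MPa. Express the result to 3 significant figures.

Spring index C = D/d = 104.0/10.3 = 10.0971
K_W = (4C−1)/(4C−4) + 0.615/C = 39.388/36.388 + 0.0609 = 1.1434
τ₀ = 8FD/(πd³) = 8·4440·104.0/(π·10.3³) = 3.69408e+06/3432.9 = 1076.1 MPa
τ_max = K·τ₀ = 1.1434 × 1076.1 = 1230.3 MPa

1230 MPa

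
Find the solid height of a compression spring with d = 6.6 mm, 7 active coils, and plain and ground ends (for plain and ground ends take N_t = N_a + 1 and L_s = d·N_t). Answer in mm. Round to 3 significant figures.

plain and ground ends: N_t = N_a + 1 = 7 + 1 = 8
L_s = d·N_t = 6.6 × 8 = 52.8 mm

52.8 mm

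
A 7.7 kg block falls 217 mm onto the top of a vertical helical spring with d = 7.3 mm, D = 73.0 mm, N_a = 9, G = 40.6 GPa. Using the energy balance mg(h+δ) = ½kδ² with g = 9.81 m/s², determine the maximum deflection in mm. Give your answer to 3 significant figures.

109 mm

k = Gd⁴/(8D³N_a) = (40.6×10³)(7.3⁴)/(8·73.0³·9) = 4.1164 N/mm
W = mg = 7.7 × 9.81 = 75.537 N
½kδ² − Wδ − Wh = 0 → δ = (W + √(W² + 2kWh))/k
δ = (75.537 + √(5705.8 + 134948))/4.1164 = (75.537 + 375.04)/4.1164 = 109.46 mm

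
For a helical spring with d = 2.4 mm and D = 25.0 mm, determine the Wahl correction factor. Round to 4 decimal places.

C = D/d = 25.0/2.4 = 10.4167
K_W = (4C−1)/(4C−4) + 0.615/C = 40.667/37.667 + 0.0590 = 1.1387

1.1387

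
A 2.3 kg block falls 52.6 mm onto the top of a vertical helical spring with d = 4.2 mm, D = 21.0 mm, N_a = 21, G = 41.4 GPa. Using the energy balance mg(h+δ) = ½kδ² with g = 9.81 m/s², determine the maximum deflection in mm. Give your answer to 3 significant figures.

19.9 mm

k = Gd⁴/(8D³N_a) = (41.4×10³)(4.2⁴)/(8·21.0³·21) = 8.28 N/mm
W = mg = 2.3 × 9.81 = 22.563 N
½kδ² − Wδ − Wh = 0 → δ = (W + √(W² + 2kWh))/k
δ = (22.563 + √(509.09 + 19653.6))/8.28 = (22.563 + 142)/8.28 = 19.874 mm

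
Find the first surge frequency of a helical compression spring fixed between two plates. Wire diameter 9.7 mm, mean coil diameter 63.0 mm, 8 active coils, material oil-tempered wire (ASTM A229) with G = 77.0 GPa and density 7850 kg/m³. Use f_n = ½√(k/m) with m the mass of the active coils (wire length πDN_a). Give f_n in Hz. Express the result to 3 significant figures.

108 Hz

k = Gd⁴/(8D³N_a) = (77.0×10³)(9.7⁴)/(8·63.0³·8) = 42.597 N/mm = 42597 N/m
Wire length L = πDN_a = π·63.0·8 = 1583.4 mm
m = ρ·(πd²/4)·L = 7850 × 73.898×10⁻⁶ m² × 1.5834 m = 0.91851 kg
f_n = ½√(k/m) = 0.5·√(42597/0.91851) = 0.5·√(46376) = 107.68 Hz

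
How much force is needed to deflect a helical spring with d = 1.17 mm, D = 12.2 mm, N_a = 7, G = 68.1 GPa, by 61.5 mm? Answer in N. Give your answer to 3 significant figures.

77.2 N

k = Gd⁴/(8D³N_a) = (68.1×10³)(1.17⁴)/(8·12.2³·7) = 1.2549 N/mm
F = k·δ = 1.2549 × 61.5 = 77.179 N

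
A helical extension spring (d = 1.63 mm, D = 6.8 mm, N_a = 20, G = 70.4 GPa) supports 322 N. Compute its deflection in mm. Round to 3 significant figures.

k = Gd⁴/(8D³N_a) = (70.4×10³)(1.63⁴)/(8·6.8³·20) = 9.8782 N/mm
δ = F/k = 322 / 9.8782 = 32.597 mm

32.6 mm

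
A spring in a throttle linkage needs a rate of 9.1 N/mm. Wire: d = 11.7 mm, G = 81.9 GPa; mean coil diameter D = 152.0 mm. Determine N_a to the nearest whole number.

N_a = Gd⁴/(8D³k) = (81.9×10³ × 11.7⁴)/(8 × 152.0³ × 9.1)
    = 1.53471e+09 / 2.5566e+08 = 6.003 → 6 coils

6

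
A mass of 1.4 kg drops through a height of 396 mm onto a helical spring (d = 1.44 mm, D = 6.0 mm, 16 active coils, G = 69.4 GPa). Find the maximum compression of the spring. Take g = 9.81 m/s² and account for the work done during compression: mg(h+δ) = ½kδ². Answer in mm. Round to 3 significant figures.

33.0 mm

k = Gd⁴/(8D³N_a) = (69.4×10³)(1.44⁴)/(8·6.0³·16) = 10.793 N/mm
W = mg = 1.4 × 9.81 = 13.734 N
½kδ² − Wδ − Wh = 0 → δ = (W + √(W² + 2kWh))/k
δ = (13.734 + √(188.62 + 117400))/10.793 = (13.734 + 342.91)/10.793 = 33.044 mm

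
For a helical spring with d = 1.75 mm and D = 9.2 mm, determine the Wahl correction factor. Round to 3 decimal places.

1.293

C = D/d = 9.2/1.75 = 5.2571
K_W = (4C−1)/(4C−4) + 0.615/C = 20.029/17.029 + 0.1170 = 1.2932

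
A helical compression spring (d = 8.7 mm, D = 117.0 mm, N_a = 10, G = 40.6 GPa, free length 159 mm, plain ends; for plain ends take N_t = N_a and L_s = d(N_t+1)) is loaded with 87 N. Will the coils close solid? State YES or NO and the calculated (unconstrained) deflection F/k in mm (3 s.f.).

k = Gd⁴/(8D³N_a) = (40.6×10³)(8.7⁴)/(8·117.0³·10) = 1.8153 N/mm
N_t = 10; L_s = 8.7·11 = 95.7 mm; δ_solid = L₀ − L_s = 159 − 95.7 = 63.3 mm
δ = F/k = 87/1.8153 = 47.925 mm
δ < δ_solid → spring does not go solid

NO, δ = 47.9 mm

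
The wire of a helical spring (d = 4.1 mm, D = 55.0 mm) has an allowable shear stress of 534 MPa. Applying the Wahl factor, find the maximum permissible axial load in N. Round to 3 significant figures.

C = D/d = 55.0/4.1 = 13.4146
K_W = (4C−1)/(4C−4) + 0.615/C = 52.659/49.659 + 0.0458 = 1.1063
τ_max = K·8FD/(πd³) → F_max = τ_allow·πd³/(8DK)
F_max = 534·π·4.1³/(8·55.0·1.1063) = 1.1562e+05/486.75 = 237.54 N

238 N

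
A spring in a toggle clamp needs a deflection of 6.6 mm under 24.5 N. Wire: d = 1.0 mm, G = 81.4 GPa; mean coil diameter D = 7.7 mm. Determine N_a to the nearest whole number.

6

Required rate k = F/δ = 24.5/6.6 = 3.7121 N/mm
N_a = Gd⁴/(8D³k) = (81.4×10³ × 1.0⁴)/(8 × 7.7³ × 3.7121)
    = 81400 / 13557.6 = 6.004 → 6 coils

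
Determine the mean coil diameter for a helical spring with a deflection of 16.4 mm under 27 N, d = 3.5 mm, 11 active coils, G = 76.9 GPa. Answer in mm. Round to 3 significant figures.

43.0 mm

Required rate k = F/δ = 27/16.4 = 1.6463 N/mm
D = (Gd⁴/(8N_a·k))^(1/3) = (76.9×10³·3.5⁴/(8·11·1.6463))^(1/3)
  = (79651.9)^(1/3) = 43.0261 mm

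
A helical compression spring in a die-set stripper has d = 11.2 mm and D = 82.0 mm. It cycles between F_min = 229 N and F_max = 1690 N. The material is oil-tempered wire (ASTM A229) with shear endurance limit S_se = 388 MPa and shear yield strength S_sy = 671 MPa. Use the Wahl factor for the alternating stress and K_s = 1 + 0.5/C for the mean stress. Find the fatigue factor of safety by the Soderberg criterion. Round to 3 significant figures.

1.77

C = D/d = 82.0/11.2 = 7.3214; K_W = (4C−1)/(4C−4)+0.615/C = 1.2026; K_s = 1+0.5/C = 1.0683
F_a = (F_max−F_min)/2 = 730.5 N; F_m = (F_max+F_min)/2 = 959.5 N
τ_a = K_W·8F_aD/(πd³) = 1.2026 × 108.57 = 130.57 MPa
τ_m = K_s·8F_mD/(πd³) = 1.0683 × 142.61 = 152.35 MPa
Soderberg: 1/n_f = τ_a/S_se + τ_m/S_sy = 130.57/388 + 152.35/671 = 0.33653 + 0.22705 = 0.56358
n_f = 1/0.56358 = 1.774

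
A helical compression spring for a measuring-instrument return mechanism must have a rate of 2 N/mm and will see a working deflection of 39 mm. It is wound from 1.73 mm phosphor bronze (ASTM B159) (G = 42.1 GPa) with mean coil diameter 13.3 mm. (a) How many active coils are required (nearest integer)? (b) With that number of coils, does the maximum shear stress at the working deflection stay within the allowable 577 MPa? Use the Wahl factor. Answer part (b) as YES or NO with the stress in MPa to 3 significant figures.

(a) 10 coils; (b) NO, τ_max = 609 MPa

N_a = Gd⁴/(8D³k) = (42.1×10³)(1.73⁴)/(8·13.3³·2) = 10.02 → N_a = 10
Actual rate k = Gd⁴/(8D³·10) = 2.0036 N/mm
Working load F = kδ = 2.0036·39 = 78.142 N
C = 13.3/1.73 = 7.6879; K_W = (4C−1)/(4C−4)+0.615/C = 1.1921
τ_max = K_W·8FD/(πd³) = 1.1921·511.14 = 609.35 MPa
τ_max > 577 MPa → exceeds allowable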